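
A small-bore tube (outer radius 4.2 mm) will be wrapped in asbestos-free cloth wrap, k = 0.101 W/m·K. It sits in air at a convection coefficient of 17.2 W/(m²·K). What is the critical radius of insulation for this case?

For a cylinder r_cr = k/h = 0.101/17.2
r_cr = 5.87 mm; since the bare radius (4.2 mm) is below r_cr, adding a thin layer of insulation will *increase* heat loss.

r_cr ≈ 5.87 mm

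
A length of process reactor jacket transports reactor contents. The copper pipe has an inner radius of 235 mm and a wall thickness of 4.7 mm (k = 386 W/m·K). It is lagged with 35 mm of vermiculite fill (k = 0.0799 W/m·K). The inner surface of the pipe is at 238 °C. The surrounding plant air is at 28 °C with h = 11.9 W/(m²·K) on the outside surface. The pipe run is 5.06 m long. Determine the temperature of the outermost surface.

T ≈ 59.9 °C

For a radial system each layer contributes R = ln(r_out/r_in)/(2πkL); films add R = 1/(hA).
R_copper pipe wall = ln(239.7/235)/(2π×386×5.06) = 1.614×10^-6 K/W
R_vermiculite fill = ln(274.7/239.7)/(2π×0.0799×5.06) = 0.05365 K/W
R_outer film = 1/(h_o·2πr_oL) = 1/(11.9×2π×0.2747×5.06) = 0.009622 K/W
R_total = 0.06328 K/W
Q = ΔT/R_total = 210/0.06328
Q = 3320 W
T_interface = T_inner − Q·ΣR(inner→interface) = 238 − 3320×0.05365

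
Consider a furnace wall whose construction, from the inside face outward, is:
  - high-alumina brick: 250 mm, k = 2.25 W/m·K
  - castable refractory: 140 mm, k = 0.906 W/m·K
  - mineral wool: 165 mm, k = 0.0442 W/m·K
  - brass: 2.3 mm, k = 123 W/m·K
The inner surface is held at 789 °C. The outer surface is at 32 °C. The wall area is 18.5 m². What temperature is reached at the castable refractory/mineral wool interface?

Treating each layer as a thermal resistance in series:
R_high-alumina brick = L/(kA) = 0.25/(2.25×18.5) = 0.006006 K/W
R_castable refractory = L/(kA) = 0.14/(0.906×18.5) = 0.008353 K/W
R_mineral wool = L/(kA) = 0.165/(0.0442×18.5) = 0.2018 K/W
R_brass = L/(kA) = 0.0023/(123×18.5) = 1.011×10^-6 K/W
R_total = 0.2161 K/W;  Q = ΔT/R_total = 757/0.2161 = 3502 W
T_interface = T_inner − Q·ΣR(inner→interface) = 789 − 3500×0.01436

T ≈ 739 °C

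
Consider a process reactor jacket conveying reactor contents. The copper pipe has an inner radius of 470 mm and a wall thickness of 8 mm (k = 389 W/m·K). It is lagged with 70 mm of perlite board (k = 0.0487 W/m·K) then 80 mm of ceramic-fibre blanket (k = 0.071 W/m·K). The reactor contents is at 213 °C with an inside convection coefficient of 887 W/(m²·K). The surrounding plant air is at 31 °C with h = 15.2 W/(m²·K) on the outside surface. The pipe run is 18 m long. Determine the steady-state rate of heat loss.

Radial resistances (cylindrical: R_cond = ln(r_o/r_i)/(2πkL), R_conv = 1/(h·2πrL)):
R_inner film = 1/(h_i·2πr₁L) = 1/(887×2π×0.47×18) = 2.121×10^-5 K/W
R_copper pipe wall = ln(478/470)/(2π×389×18) = 3.836×10^-7 K/W
R_perlite board = ln(548/478)/(2π×0.0487×18) = 0.02481 K/W
R_ceramic-fibre blanket = ln(628/548)/(2π×0.071×18) = 0.01697 K/W
R_outer film = 1/(h_o·2πr_oL) = 1/(15.2×2π×0.628×18) = 9.263×10^-4 K/W
R_total = 0.04273 K/W
Q = ΔT/R_total = 182/0.04273

Q ≈ 4260 W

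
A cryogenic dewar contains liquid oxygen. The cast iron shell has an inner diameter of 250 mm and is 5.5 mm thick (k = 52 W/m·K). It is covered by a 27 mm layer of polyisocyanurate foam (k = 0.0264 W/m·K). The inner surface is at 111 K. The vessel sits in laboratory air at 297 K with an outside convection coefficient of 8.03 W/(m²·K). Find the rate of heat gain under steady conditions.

Q ≈ 42.7 W

Spherical conduction: R = (1/r_in − 1/r_out)/(4πk) per layer; series-sum.
R_cast iron shell = (1/0.125 − 1/0.1305)/(4π×52) = 5.16×10^-4 K/W
R_polyisocyanurate foam = (1/0.1305 − 1/0.1575)/(4π×0.0264) = 3.96 K/W
R_outer film = 1/(h·4πr_o²) = 1/(8.03×4π×0.1575²) = 0.3995 K/W
R_total = 4.36 K/W
Q = ΔT/R_total = 186/4.36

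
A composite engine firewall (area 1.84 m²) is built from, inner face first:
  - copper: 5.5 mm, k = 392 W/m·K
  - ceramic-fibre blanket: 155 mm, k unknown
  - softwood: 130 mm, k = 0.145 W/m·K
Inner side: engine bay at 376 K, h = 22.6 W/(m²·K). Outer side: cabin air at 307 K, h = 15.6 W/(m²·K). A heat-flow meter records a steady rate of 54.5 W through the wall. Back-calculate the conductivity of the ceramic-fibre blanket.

Series thermal resistances:
R_inner film = 1/(h_i·A) = 1/(22.6×1.84) = 0.02405 K/W
R_copper = L/(kA) = 0.0055/(392×1.84) = 7.625×10^-6 K/W
R_softwood = L/(kA) = 0.13/(0.145×1.84) = 0.4873 K/W
R_outer film = 1/(h_o·A) = 1/(15.6×1.84) = 0.03484 K/W
Sum of known resistances R_other = 0.5462 K/W
Total R = ΔT/Q = 69/54.5 = 1.266 K/W
R_ceramic-fibre blanket = R_total − R_other = 0.7199 K/W
k = L/(R·A) = 0.155/(0.7199×1.84)

k ≈ 0.117 W/(m·K)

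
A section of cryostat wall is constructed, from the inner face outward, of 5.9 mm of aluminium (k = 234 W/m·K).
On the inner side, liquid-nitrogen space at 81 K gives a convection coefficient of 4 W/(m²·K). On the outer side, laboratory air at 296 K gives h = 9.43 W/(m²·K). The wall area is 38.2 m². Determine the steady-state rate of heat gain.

Q ≈ 23100 W

Treating each layer as a thermal resistance in series:
R_inner film = 1/(h_i·A) = 1/(4×38.2) = 0.006545 K/W
R_aluminium = L/(kA) = 0.0059/(234×38.2) = 6.6×10^-7 K/W
R_outer film = 1/(h_o·A) = 1/(9.43×38.2) = 0.002776 K/W
R_total = 0.009321 K/W
Q = ΔT / R_total = 215 / 0.009321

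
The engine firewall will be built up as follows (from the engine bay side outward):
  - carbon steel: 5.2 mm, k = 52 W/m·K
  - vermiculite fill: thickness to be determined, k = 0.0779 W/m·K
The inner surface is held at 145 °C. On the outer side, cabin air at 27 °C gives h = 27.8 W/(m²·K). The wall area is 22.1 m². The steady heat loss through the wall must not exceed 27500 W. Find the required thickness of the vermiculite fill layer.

L ≈ 4.58 mm

Thermal resistances in series:
R_carbon steel = L/(kA) = 0.0052/(52×22.1) = 4.525×10^-6 K/W
R_outer film = 1/(h_o·A) = 1/(27.8×22.1) = 0.001628 K/W
Sum of the known resistances R_other = 0.001632 K/W
Required total resistance R_tot = ΔT/Q_allow = 118/27500 = 0.004291 K/W
R_vermiculite fill = R_tot − R_other = 0.002659 K/W
L = R·k·A = 0.002659×0.0779×22.1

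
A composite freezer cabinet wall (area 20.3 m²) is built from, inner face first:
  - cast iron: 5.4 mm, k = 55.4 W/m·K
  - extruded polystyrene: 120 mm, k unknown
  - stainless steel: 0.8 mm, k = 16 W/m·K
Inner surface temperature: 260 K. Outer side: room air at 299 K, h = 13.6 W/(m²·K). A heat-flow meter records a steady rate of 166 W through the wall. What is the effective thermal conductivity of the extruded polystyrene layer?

k ≈ 0.0256 W/(m·K)

Series thermal resistances:
R_cast iron = L/(kA) = 0.0054/(55.4×20.3) = 4.802×10^-6 K/W
R_stainless steel = L/(kA) = 0.0008/(16×20.3) = 2.463×10^-6 K/W
R_outer film = 1/(h_o·A) = 1/(13.6×20.3) = 0.003622 K/W
Sum of known resistances R_other = 0.003629 K/W
Total R = ΔT/Q = 39/166 = 0.2349 K/W
R_extruded polystyrene = R_total − R_other = 0.2313 K/W
k = L/(R·A) = 0.12/(0.2313×20.3)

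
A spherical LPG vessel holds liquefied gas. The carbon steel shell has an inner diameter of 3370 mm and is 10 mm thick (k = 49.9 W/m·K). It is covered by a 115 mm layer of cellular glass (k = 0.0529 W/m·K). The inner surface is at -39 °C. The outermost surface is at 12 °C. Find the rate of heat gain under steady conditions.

Q ≈ 904 W

Spherical conduction: R = (1/r_in − 1/r_out)/(4πk) per layer; series-sum.
R_carbon steel shell = (1/1.685 − 1/1.695)/(4π×49.9) = 5.584×10^-6 K/W
R_cellular glass = (1/1.695 − 1/1.81)/(4π×0.0529) = 0.05639 K/W
R_total = 0.05639 K/W
Q = ΔT/R_total = 51/0.05639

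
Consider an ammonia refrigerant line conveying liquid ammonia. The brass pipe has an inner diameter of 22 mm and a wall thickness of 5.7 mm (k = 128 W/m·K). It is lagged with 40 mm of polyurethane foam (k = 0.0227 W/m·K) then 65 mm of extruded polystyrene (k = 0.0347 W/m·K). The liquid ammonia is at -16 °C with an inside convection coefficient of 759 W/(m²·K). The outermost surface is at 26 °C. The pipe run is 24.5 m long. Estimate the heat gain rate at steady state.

Q ≈ 85.1 W

Radial resistances (cylindrical: R_cond = ln(r_o/r_i)/(2πkL), R_conv = 1/(h·2πrL)):
R_inner film = 1/(h_i·2πr₁L) = 1/(759×2π×0.011×24.5) = 7.781×10^-4 K/W
R_brass pipe wall = ln(16.7/11)/(2π×128×24.5) = 2.119×10^-5 K/W
R_polyurethane foam = ln(56.7/16.7)/(2π×0.0227×24.5) = 0.3498 K/W
R_extruded polystyrene = ln(121.7/56.7)/(2π×0.0347×24.5) = 0.143 K/W
R_total = 0.4936 K/W
Q = ΔT/R_total = 42/0.4936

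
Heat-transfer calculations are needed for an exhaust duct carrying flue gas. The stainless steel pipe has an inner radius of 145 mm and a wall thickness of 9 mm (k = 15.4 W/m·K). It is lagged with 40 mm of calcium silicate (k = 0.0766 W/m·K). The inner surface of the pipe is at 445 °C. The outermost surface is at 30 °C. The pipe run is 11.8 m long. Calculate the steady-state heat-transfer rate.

Radial resistances (cylindrical: R_cond = ln(r_o/r_i)/(2πkL), R_conv = 1/(h·2πrL)):
R_stainless steel pipe wall = ln(154/145)/(2π×15.4×11.8) = 5.274×10^-5 K/W
R_calcium silicate = ln(194/154)/(2π×0.0766×11.8) = 0.04066 K/W
R_total = 0.04071 K/W
Q = ΔT/R_total = 415/0.04071

Q ≈ 10200 W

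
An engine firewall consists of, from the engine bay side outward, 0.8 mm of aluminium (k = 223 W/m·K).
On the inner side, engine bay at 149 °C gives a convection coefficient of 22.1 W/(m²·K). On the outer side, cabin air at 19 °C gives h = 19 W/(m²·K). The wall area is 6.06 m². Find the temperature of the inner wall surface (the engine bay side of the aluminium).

T ≈ 88.9 °C

Using the resistance-network approach (series):
R_inner film = 1/(h_i·A) = 1/(22.1×6.06) = 0.007467 K/W
R_aluminium = L/(kA) = 0.0008/(223×6.06) = 5.92×10^-7 K/W
R_outer film = 1/(h_o·A) = 1/(19×6.06) = 0.008685 K/W
R_total = 0.01615 K/W;  Q = ΔT/R_total = 130/0.01615 = 8048 W
T_interface = T_inner − Q·ΣR(inner→interface) = 149 − 8050×0.007467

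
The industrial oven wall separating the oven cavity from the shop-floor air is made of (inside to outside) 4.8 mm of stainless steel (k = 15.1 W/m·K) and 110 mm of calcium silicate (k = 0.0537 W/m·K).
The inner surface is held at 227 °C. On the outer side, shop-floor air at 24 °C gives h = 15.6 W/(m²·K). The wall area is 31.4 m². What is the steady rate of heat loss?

Thermal resistances in series:
R_stainless steel = L/(kA) = 0.0048/(15.1×31.4) = 1.012×10^-5 K/W
R_calcium silicate = L/(kA) = 0.11/(0.0537×31.4) = 0.06524 K/W
R_outer film = 1/(h_o·A) = 1/(15.6×31.4) = 0.002041 K/W
R_total = 0.06729 K/W
Q = ΔT / R_total = 203 / 0.06729

Q ≈ 3020 W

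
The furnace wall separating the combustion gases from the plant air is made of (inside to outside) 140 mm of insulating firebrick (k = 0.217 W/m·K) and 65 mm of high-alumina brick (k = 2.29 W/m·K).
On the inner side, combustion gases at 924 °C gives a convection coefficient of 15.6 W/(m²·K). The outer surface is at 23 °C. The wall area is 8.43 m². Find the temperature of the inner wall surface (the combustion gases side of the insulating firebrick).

Using the resistance-network approach (series):
R_inner film = 1/(h_i·A) = 1/(15.6×8.43) = 0.007604 K/W
R_insulating firebrick = L/(kA) = 0.14/(0.217×8.43) = 0.07653 K/W
R_high-alumina brick = L/(kA) = 0.065/(2.29×8.43) = 0.003367 K/W
R_total = 0.0875 K/W;  Q = ΔT/R_total = 901/0.0875 = 10300 W
T_interface = T_inner − Q·ΣR(inner→interface) = 924 − 10300×0.007604

T ≈ 846 °C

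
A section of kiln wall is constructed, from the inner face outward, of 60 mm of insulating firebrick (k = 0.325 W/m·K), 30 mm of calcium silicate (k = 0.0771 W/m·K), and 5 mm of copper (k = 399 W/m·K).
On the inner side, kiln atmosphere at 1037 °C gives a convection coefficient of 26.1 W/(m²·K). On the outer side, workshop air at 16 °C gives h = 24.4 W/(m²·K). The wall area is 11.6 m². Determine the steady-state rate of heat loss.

Model the wall as resistances in series:
R_inner film = 1/(h_i·A) = 1/(26.1×11.6) = 0.003303 K/W
R_insulating firebrick = L/(kA) = 0.06/(0.325×11.6) = 0.01592 K/W
R_calcium silicate = L/(kA) = 0.03/(0.0771×11.6) = 0.03354 K/W
R_copper = L/(kA) = 0.005/(399×11.6) = 1.08×10^-6 K/W
R_outer film = 1/(h_o·A) = 1/(24.4×11.6) = 0.003533 K/W
R_total = 0.0563 K/W
Q = ΔT / R_total = 1021 / 0.0563

Q ≈ 18100 W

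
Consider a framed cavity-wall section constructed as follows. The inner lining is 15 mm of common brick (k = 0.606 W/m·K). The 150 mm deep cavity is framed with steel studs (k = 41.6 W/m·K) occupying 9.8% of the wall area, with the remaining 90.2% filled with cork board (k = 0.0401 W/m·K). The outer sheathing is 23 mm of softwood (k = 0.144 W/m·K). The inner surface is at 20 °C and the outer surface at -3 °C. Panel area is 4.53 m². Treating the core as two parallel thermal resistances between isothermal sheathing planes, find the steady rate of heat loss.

Sheathing layers in series; stud and cavity paths in parallel between them.
R_inner = 0.015/(0.606×4.53) = 0.005464 K/W
R_stud  = 0.15/(41.6×0.098×4.53) = 0.008122 K/W
R_cav   = 0.15/(0.0401×0.902×4.53) = 0.9155 K/W
1/R_core = 1/R_stud + 1/R_cav → R_core = 0.008051 K/W
R_outer = 0.023/(0.144×4.53) = 0.03526 K/W
R_total = 0.04877 K/W
Q = ΔT/R_total = 23/0.04877

Q ≈ 472 W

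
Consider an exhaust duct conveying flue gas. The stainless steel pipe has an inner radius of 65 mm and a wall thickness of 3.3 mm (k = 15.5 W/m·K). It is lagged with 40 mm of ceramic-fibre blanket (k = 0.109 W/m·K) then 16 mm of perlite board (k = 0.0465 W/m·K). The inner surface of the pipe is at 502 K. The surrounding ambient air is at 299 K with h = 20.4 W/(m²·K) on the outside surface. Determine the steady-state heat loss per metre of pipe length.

Cylindrical conduction, so R = ln(r₂/r₁)/(2πkL) per layer, in series:
R_stainless steel pipe wall = ln(68.3/65)/(2π×15.5×1) = 5.085×10^-4 K/W
R_ceramic-fibre blanket = ln(108.3/68.3)/(2π×0.109×1) = 0.6731 K/W
R_perlite board = ln(124.3/108.3)/(2π×0.0465×1) = 0.4716 K/W
R_outer film = 1/(h_o·2πr_oL) = 1/(20.4×2π×0.1243×1) = 0.06277 K/W
R_total = 1.208 K/W
Q = ΔT/R_total = 203/1.208

q′ ≈ 168 W/m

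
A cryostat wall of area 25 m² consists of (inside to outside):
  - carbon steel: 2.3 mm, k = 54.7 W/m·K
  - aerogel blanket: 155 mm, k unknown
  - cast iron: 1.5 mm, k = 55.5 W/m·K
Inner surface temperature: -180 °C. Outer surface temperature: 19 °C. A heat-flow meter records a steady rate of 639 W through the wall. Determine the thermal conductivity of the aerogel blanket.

Thermal resistances in series:
R_carbon steel = L/(kA) = 0.0023/(54.7×25) = 1.682×10^-6 K/W
R_cast iron = L/(kA) = 0.0015/(55.5×25) = 1.081×10^-6 K/W
Sum of known resistances R_other = 2.763×10^-6 K/W
Total R = ΔT/Q = 199/639 = 0.3114 K/W
R_aerogel blanket = R_total − R_other = 0.3114 K/W
k = L/(R·A) = 0.155/(0.3114×25)

k ≈ 0.0199 W/(m·K)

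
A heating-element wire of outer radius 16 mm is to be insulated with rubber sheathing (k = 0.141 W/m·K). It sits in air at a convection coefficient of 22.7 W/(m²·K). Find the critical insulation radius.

For a cylinder r_cr = k/h = 0.141/22.7
r_cr = 6.21 mm; since the bare radius (16 mm) is above r_cr, any added insulation will reduce heat loss.

r_cr ≈ 6.21 mm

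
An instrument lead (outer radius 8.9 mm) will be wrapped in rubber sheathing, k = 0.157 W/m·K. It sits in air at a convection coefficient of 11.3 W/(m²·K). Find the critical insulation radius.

r_cr ≈ 13.9 mm

For a cylinder r_cr = k/h = 0.157/11.3
r_cr = 13.9 mm; since the bare radius (8.9 mm) is below r_cr, adding a thin layer of insulation will *increase* heat loss.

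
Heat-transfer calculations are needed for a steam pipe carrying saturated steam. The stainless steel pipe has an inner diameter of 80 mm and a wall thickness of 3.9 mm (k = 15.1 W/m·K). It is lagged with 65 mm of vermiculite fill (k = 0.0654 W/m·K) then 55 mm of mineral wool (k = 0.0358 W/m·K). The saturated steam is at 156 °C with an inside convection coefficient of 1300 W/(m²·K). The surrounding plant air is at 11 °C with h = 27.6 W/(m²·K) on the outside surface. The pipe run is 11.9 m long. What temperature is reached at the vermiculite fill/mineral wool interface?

Treating each annulus and film as a series resistance:
R_inner film = 1/(h_i·2πr₁L) = 1/(1300×2π×0.04×11.9) = 2.572×10^-4 K/W
R_stainless steel pipe wall = ln(43.9/40)/(2π×15.1×11.9) = 8.24×10^-5 K/W
R_vermiculite fill = ln(108.9/43.9)/(2π×0.0654×11.9) = 0.1858 K/W
R_mineral wool = ln(163.9/108.9)/(2π×0.0358×11.9) = 0.1527 K/W
R_outer film = 1/(h_o·2πr_oL) = 1/(27.6×2π×0.1639×11.9) = 0.002957 K/W
R_total = 0.3418 K/W
Q = ΔT/R_total = 145/0.3418
Q = 424 W
T_interface = T_inner − Q·ΣR(inner→interface) = 156 − 424×0.1861

T ≈ 77 °C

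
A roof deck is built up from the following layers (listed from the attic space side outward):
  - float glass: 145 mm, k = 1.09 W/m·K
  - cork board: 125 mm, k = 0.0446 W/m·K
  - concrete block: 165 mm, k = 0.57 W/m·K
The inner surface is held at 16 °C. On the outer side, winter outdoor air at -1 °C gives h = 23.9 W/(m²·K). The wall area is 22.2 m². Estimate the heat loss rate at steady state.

Q ≈ 116 W

Treating each layer as a thermal resistance in series:
R_float glass = L/(kA) = 0.145/(1.09×22.2) = 0.005992 K/W
R_cork board = L/(kA) = 0.125/(0.0446×22.2) = 0.1262 K/W
R_concrete block = L/(kA) = 0.165/(0.57×22.2) = 0.01304 K/W
R_outer film = 1/(h_o·A) = 1/(23.9×22.2) = 0.001885 K/W
R_total = 0.1472 K/W
Q = ΔT / R_total = 17 / 0.1472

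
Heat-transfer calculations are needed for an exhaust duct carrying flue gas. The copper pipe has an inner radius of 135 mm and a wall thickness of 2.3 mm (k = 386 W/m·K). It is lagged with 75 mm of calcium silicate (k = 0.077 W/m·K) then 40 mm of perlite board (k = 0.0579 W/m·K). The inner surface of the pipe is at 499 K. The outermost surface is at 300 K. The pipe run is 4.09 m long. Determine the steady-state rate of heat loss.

Radial resistances (cylindrical: R_cond = ln(r_o/r_i)/(2πkL), R_conv = 1/(h·2πrL)):
R_copper pipe wall = ln(137.3/135)/(2π×386×4.09) = 1.703×10^-6 K/W
R_calcium silicate = ln(212.3/137.3)/(2π×0.077×4.09) = 0.2203 K/W
R_perlite board = ln(252.3/212.3)/(2π×0.0579×4.09) = 0.116 K/W
R_total = 0.3363 K/W
Q = ΔT/R_total = 199/0.3363

Q ≈ 592 W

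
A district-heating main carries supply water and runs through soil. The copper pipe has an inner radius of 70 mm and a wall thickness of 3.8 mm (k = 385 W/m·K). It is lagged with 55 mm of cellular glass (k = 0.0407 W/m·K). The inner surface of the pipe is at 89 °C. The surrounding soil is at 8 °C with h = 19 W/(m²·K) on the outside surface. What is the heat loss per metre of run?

q′ ≈ 36.1 W/m

Treating each annulus and film as a series resistance:
R_copper pipe wall = ln(73.8/70)/(2π×385×1) = 2.185×10^-5 K/W
R_cellular glass = ln(128.8/73.8)/(2π×0.0407×1) = 2.178 K/W
R_outer film = 1/(h_o·2πr_oL) = 1/(19×2π×0.1288×1) = 0.06504 K/W
R_total = 2.243 K/W
Q = ΔT/R_total = 81/2.243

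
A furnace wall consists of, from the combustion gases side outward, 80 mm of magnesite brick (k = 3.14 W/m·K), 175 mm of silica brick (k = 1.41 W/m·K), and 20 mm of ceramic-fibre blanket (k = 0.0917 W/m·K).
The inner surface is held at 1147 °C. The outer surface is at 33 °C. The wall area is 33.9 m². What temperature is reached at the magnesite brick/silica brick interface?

T ≈ 1070 °C

Thermal resistances in series:
R_magnesite brick = L/(kA) = 0.08/(3.14×33.9) = 7.516×10^-4 K/W
R_silica brick = L/(kA) = 0.175/(1.41×33.9) = 0.003661 K/W
R_ceramic-fibre blanket = L/(kA) = 0.02/(0.0917×33.9) = 0.006434 K/W
R_total = 0.01085 K/W;  Q = ΔT/R_total = 1114/0.01085 = 102700 W
T_interface = T_inner − Q·ΣR(inner→interface) = 1147 − 103000×7.516×10^-4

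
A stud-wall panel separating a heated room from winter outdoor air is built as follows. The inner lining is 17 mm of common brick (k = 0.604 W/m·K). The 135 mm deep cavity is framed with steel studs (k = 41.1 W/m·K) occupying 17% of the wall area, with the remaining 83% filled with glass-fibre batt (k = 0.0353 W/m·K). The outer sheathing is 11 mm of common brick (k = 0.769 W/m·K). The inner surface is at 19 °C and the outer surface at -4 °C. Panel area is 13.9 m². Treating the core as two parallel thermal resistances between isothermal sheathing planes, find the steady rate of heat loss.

Q ≈ 5180 W

Sheathing layers in series; stud and cavity paths in parallel between them.
R_inner = 0.017/(0.604×13.9) = 0.002025 K/W
R_stud  = 0.135/(41.1×0.17×13.9) = 0.00139 K/W
R_cav   = 0.135/(0.0353×0.83×13.9) = 0.3315 K/W
1/R_core = 1/R_stud + 1/R_cav → R_core = 0.001384 K/W
R_outer = 0.011/(0.769×13.9) = 0.001029 K/W
R_total = 0.004438 K/W
Q = ΔT/R_total = 23/0.004438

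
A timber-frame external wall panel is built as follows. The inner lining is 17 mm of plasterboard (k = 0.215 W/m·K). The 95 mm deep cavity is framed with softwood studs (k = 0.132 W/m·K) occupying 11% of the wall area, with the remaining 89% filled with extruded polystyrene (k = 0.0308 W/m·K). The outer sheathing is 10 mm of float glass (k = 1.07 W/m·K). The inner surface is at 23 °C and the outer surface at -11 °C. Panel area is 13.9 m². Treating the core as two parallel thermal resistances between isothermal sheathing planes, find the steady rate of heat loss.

Q ≈ 201 W

Sheathing layers in series; stud and cavity paths in parallel between them.
R_inner = 0.017/(0.215×13.9) = 0.005688 K/W
R_stud  = 0.095/(0.132×0.11×13.9) = 0.4707 K/W
R_cav   = 0.095/(0.0308×0.89×13.9) = 0.2493 K/W
1/R_core = 1/R_stud + 1/R_cav → R_core = 0.163 K/W
R_outer = 0.01/(1.07×13.9) = 6.724×10^-4 K/W
R_total = 0.1694 K/W
Q = ΔT/R_total = 34/0.1694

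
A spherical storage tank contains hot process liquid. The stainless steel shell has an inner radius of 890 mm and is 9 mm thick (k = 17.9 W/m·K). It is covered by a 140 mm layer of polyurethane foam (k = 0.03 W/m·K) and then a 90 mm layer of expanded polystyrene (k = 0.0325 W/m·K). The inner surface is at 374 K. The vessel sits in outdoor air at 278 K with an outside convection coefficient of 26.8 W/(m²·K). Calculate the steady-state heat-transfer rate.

Radial (spherical) resistances in series:
R_stainless steel shell = (1/0.89 − 1/0.899)/(4π×17.9) = 5.001×10^-5 K/W
R_polyurethane foam = (1/0.899 − 1/1.039)/(4π×0.03) = 0.3976 K/W
R_expanded polystyrene = (1/1.039 − 1/1.129)/(4π×0.0325) = 0.1879 K/W
R_outer film = 1/(h·4πr_o²) = 1/(26.8×4π×1.129²) = 0.00233 K/W
R_total = 0.5878 K/W
Q = ΔT/R_total = 96/0.5878

Q ≈ 163 W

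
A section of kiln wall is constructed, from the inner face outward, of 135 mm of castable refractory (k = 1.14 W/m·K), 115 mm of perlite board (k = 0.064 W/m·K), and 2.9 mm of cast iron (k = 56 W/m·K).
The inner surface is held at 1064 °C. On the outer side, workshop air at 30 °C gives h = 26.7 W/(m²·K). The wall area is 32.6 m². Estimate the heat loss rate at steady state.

Q ≈ 17300 W

Treating each layer as a thermal resistance in series:
R_castable refractory = L/(kA) = 0.135/(1.14×32.6) = 0.003633 K/W
R_perlite board = L/(kA) = 0.115/(0.064×32.6) = 0.05512 K/W
R_cast iron = L/(kA) = 0.0029/(56×32.6) = 1.589×10^-6 K/W
R_outer film = 1/(h_o·A) = 1/(26.7×32.6) = 0.001149 K/W
R_total = 0.0599 K/W
Q = ΔT / R_total = 1034 / 0.0599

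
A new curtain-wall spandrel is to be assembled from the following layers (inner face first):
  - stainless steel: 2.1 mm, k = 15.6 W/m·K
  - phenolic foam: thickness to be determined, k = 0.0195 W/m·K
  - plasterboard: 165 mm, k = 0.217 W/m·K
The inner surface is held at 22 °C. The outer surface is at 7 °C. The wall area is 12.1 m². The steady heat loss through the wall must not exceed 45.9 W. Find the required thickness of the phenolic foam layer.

L ≈ 62.3 mm

Series thermal resistances:
R_stainless steel = L/(kA) = 0.0021/(15.6×12.1) = 1.113×10^-5 K/W
R_plasterboard = L/(kA) = 0.165/(0.217×12.1) = 0.06284 K/W
Sum of the known resistances R_other = 0.06285 K/W
Required total resistance R_tot = ΔT/Q_allow = 15/45.9 = 0.3268 K/W
R_phenolic foam = R_tot − R_other = 0.2639 K/W
L = R·k·A = 0.2639×0.0195×12.1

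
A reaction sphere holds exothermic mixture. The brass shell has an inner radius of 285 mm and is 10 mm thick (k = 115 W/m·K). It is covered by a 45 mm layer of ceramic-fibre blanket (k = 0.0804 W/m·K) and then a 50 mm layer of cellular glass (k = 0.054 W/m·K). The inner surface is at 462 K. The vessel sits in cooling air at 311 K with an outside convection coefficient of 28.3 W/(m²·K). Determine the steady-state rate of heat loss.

For a spherical shell R = (1/r₁ − 1/r₂)/(4πk); film R = 1/(h·4πr²). In series:
R_brass shell = (1/0.285 − 1/0.295)/(4π×115) = 8.23×10^-5 K/W
R_ceramic-fibre blanket = (1/0.295 − 1/0.34)/(4π×0.0804) = 0.4441 K/W
R_cellular glass = (1/0.34 − 1/0.39)/(4π×0.054) = 0.5557 K/W
R_outer film = 1/(h·4πr_o²) = 1/(28.3×4π×0.39²) = 0.01849 K/W
R_total = 1.018 K/W
Q = ΔT/R_total = 151/1.018

Q ≈ 148 W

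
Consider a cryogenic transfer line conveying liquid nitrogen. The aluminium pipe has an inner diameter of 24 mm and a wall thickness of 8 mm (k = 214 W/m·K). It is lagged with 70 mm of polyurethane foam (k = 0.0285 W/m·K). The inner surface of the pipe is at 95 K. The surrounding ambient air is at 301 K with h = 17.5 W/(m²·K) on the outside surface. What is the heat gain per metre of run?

q′ ≈ 24.2 W/m

Cylindrical conduction, so R = ln(r₂/r₁)/(2πkL) per layer, in series:
R_aluminium pipe wall = ln(20/12)/(2π×214×1) = 3.799×10^-4 K/W
R_polyurethane foam = ln(90/20)/(2π×0.0285×1) = 8.399 K/W
R_outer film = 1/(h_o·2πr_oL) = 1/(17.5×2π×0.09×1) = 0.1011 K/W
R_total = 8.501 K/W
Q = ΔT/R_total = 206/8.501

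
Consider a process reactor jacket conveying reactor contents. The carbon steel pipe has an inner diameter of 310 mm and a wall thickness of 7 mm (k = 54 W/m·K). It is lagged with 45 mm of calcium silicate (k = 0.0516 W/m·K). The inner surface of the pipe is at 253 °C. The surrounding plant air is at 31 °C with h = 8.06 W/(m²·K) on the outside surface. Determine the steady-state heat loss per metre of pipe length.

q′ ≈ 261 W/m

Radial resistances (cylindrical: R_cond = ln(r_o/r_i)/(2πkL), R_conv = 1/(h·2πrL)):
R_carbon steel pipe wall = ln(162/155)/(2π×54×1) = 1.302×10^-4 K/W
R_calcium silicate = ln(207/162)/(2π×0.0516×1) = 0.7561 K/W
R_outer film = 1/(h_o·2πr_oL) = 1/(8.06×2π×0.207×1) = 0.09539 K/W
R_total = 0.8516 K/W
Q = ΔT/R_total = 222/0.8516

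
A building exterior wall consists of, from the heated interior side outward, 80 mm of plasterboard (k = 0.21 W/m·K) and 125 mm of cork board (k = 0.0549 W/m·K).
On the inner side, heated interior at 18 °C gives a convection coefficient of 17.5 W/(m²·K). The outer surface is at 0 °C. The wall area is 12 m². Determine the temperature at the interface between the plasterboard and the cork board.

Series thermal resistances:
R_inner film = 1/(h_i·A) = 1/(17.5×12) = 0.004762 K/W
R_plasterboard = L/(kA) = 0.08/(0.21×12) = 0.03175 K/W
R_cork board = L/(kA) = 0.125/(0.0549×12) = 0.1897 K/W
R_total = 0.2262 K/W;  Q = ΔT/R_total = 18/0.2262 = 79.56 W
T_interface = T_inner − Q·ΣR(inner→interface) = 18 − 79.6×0.03651

T ≈ 15.1 °C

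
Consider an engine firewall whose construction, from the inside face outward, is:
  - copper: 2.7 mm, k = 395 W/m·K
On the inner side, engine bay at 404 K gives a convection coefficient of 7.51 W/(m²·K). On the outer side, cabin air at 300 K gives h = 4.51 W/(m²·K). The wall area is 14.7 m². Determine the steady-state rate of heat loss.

Q ≈ 4310 W

Treating each layer as a thermal resistance in series:
R_inner film = 1/(h_i·A) = 1/(7.51×14.7) = 0.009058 K/W
R_copper = L/(kA) = 0.0027/(395×14.7) = 4.65×10^-7 K/W
R_outer film = 1/(h_o·A) = 1/(4.51×14.7) = 0.01508 K/W
R_total = 0.02414 K/W
Q = ΔT / R_total = 104 / 0.02414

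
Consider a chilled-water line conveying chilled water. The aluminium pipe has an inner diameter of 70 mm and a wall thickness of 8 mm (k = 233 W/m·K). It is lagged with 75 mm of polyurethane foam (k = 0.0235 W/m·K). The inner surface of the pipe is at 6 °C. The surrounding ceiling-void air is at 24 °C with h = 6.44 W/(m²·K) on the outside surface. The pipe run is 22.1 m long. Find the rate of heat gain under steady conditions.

Q ≈ 56.5 W

Per-layer cylindrical resistances, series-summed:
R_aluminium pipe wall = ln(43/35)/(2π×233×22.1) = 6.362×10^-6 K/W
R_polyurethane foam = ln(118/43)/(2π×0.0235×22.1) = 0.3094 K/W
R_outer film = 1/(h_o·2πr_oL) = 1/(6.44×2π×0.118×22.1) = 0.009477 K/W
R_total = 0.3188 K/W
Q = ΔT/R_total = 18/0.3188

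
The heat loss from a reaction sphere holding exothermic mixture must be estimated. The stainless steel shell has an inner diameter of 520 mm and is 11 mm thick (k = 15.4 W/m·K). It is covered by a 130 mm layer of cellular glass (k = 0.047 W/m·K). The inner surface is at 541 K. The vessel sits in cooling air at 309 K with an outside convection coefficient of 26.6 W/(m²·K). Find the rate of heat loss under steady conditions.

Radial (spherical) resistances in series:
R_stainless steel shell = (1/0.26 − 1/0.271)/(4π×15.4) = 8.067×10^-4 K/W
R_cellular glass = (1/0.271 − 1/0.401)/(4π×0.047) = 2.025 K/W
R_outer film = 1/(h·4πr_o²) = 1/(26.6×4π×0.401²) = 0.0186 K/W
R_total = 2.045 K/W
Q = ΔT/R_total = 232/2.045

Q ≈ 113 W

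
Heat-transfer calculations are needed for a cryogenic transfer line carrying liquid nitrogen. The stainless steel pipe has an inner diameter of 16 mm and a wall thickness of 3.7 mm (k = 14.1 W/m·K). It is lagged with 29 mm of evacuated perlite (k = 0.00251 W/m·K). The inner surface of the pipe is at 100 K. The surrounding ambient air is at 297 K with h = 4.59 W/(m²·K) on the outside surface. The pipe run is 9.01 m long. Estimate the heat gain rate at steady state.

Cylindrical conduction, so R = ln(r₂/r₁)/(2πkL) per layer, in series:
R_stainless steel pipe wall = ln(11.7/8)/(2π×14.1×9.01) = 4.762×10^-4 K/W
R_evacuated perlite = ln(40.7/11.7)/(2π×0.00251×9.01) = 8.773 K/W
R_outer film = 1/(h_o·2πr_oL) = 1/(4.59×2π×0.0407×9.01) = 0.09456 K/W
R_total = 8.868 K/W
Q = ΔT/R_total = 197/8.868

Q ≈ 22.2 W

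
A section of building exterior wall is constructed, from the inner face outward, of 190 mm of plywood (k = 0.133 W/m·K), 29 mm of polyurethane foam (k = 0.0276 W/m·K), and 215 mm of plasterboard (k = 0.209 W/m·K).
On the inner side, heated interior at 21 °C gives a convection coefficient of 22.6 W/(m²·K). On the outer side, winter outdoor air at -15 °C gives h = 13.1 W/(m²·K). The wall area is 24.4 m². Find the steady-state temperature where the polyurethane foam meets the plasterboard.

T ≈ -4.04 °C

Thermal resistances in series:
R_inner film = 1/(h_i·A) = 1/(22.6×24.4) = 0.001813 K/W
R_plywood = L/(kA) = 0.19/(0.133×24.4) = 0.05855 K/W
R_polyurethane foam = L/(kA) = 0.029/(0.0276×24.4) = 0.04306 K/W
R_plasterboard = L/(kA) = 0.215/(0.209×24.4) = 0.04216 K/W
R_outer film = 1/(h_o·A) = 1/(13.1×24.4) = 0.003129 K/W
R_total = 0.1487 K/W;  Q = ΔT/R_total = 36/0.1487 = 242.1 W
T_interface = T_inner − Q·ΣR(inner→interface) = 21 − 242×0.1034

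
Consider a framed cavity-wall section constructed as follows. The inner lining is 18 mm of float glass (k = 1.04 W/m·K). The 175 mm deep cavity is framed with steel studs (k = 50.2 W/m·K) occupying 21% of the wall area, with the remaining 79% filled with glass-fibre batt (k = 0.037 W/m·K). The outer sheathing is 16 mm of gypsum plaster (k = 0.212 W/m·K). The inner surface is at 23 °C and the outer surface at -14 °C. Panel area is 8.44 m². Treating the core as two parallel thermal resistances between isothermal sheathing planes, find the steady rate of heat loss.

Q ≈ 2860 W

Sheathing layers in series; stud and cavity paths in parallel between them.
R_inner = 0.018/(1.04×8.44) = 0.002051 K/W
R_stud  = 0.175/(50.2×0.21×8.44) = 0.001967 K/W
R_cav   = 0.175/(0.037×0.79×8.44) = 0.7094 K/W
1/R_core = 1/R_stud + 1/R_cav → R_core = 0.001961 K/W
R_outer = 0.016/(0.212×8.44) = 0.008942 K/W
R_total = 0.01295 K/W
Q = ΔT/R_total = 37/0.01295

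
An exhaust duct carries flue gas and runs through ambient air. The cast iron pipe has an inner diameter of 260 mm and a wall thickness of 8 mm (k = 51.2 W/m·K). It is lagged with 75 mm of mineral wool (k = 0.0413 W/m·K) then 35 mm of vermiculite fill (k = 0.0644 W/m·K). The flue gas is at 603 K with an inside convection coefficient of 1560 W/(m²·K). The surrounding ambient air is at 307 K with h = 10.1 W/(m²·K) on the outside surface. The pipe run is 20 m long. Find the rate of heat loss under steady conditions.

Q ≈ 2800 W

Radial resistances (cylindrical: R_cond = ln(r_o/r_i)/(2πkL), R_conv = 1/(h·2πrL)):
R_inner film = 1/(h_i·2πr₁L) = 1/(1560×2π×0.13×20) = 3.924×10^-5 K/W
R_cast iron pipe wall = ln(138/130)/(2π×51.2×20) = 9.282×10^-6 K/W
R_mineral wool = ln(213/138)/(2π×0.0413×20) = 0.08363 K/W
R_vermiculite fill = ln(248/213)/(2π×0.0644×20) = 0.0188 K/W
R_outer film = 1/(h_o·2πr_oL) = 1/(10.1×2π×0.248×20) = 0.003177 K/W
R_total = 0.1057 K/W
Q = ΔT/R_total = 296/0.1057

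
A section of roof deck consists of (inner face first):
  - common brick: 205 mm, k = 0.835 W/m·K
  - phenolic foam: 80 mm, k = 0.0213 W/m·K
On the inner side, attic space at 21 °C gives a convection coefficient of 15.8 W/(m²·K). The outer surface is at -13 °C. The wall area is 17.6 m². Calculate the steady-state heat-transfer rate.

Treating each layer as a thermal resistance in series:
R_inner film = 1/(h_i·A) = 1/(15.8×17.6) = 0.003596 K/W
R_common brick = L/(kA) = 0.205/(0.835×17.6) = 0.01395 K/W
R_phenolic foam = L/(kA) = 0.08/(0.0213×17.6) = 0.2134 K/W
R_total = 0.2309 K/W
Q = ΔT / R_total = 34 / 0.2309

Q ≈ 147 W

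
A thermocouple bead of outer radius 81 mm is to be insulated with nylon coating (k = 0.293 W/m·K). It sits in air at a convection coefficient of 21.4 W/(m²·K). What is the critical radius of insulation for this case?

r_cr ≈ 27.4 mm

For a sphere r_cr = 2k/h = 2×0.293/21.4
r_cr = 27.4 mm; since the bare radius (81 mm) is above r_cr, any added insulation will reduce heat loss.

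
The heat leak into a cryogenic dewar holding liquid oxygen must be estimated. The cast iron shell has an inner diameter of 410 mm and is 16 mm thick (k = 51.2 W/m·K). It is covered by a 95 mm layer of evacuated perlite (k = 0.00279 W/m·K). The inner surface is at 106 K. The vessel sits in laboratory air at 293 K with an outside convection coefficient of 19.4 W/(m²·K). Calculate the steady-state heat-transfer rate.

Q ≈ 4.81 W

Radial (spherical) resistances in series:
R_cast iron shell = (1/0.205 − 1/0.221)/(4π×51.2) = 5.489×10^-4 K/W
R_evacuated perlite = (1/0.221 − 1/0.316)/(4π×0.00279) = 38.8 K/W
R_outer film = 1/(h·4πr_o²) = 1/(19.4×4π×0.316²) = 0.04108 K/W
R_total = 38.84 K/W
Q = ΔT/R_total = 187/38.84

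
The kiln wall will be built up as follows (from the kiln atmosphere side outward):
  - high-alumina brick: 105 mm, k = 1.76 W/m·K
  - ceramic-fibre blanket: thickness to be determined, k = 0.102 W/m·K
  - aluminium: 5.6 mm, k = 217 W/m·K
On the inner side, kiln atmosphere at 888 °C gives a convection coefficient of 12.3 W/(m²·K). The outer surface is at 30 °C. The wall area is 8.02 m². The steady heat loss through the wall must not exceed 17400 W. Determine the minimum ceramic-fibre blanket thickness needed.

Model the wall as resistances in series:
R_inner film = 1/(h_i·A) = 1/(12.3×8.02) = 0.01014 K/W
R_high-alumina brick = L/(kA) = 0.105/(1.76×8.02) = 0.007439 K/W
R_aluminium = L/(kA) = 0.0056/(217×8.02) = 3.218×10^-6 K/W
Sum of the known resistances R_other = 0.01758 K/W
Required total resistance R_tot = ΔT/Q_allow = 858/17400 = 0.04931 K/W
R_ceramic-fibre blanket = R_tot − R_other = 0.03173 K/W
L = R·k·A = 0.03173×0.102×8.02

L ≈ 26 mm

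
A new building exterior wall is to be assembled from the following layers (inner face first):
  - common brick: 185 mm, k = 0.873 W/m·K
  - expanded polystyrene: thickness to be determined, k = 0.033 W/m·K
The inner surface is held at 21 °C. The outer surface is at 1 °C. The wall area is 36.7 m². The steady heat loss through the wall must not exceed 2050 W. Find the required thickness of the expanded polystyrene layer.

Series thermal resistances:
R_common brick = L/(kA) = 0.185/(0.873×36.7) = 0.005774 K/W
Sum of the known resistances R_other = 0.005774 K/W
Required total resistance R_tot = ΔT/Q_allow = 20/2050 = 0.009756 K/W
R_expanded polystyrene = R_tot − R_other = 0.003982 K/W
L = R·k·A = 0.003982×0.033×36.7

L ≈ 4.82 mm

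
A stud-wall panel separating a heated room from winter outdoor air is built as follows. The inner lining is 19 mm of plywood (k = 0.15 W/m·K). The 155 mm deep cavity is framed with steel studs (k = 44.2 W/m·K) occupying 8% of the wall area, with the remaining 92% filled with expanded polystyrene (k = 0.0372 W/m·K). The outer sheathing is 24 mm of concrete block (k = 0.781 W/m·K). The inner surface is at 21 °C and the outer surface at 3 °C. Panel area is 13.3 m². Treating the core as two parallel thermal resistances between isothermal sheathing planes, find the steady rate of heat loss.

Sheathing layers in series; stud and cavity paths in parallel between them.
R_inner = 0.019/(0.15×13.3) = 0.009524 K/W
R_stud  = 0.155/(44.2×0.08×13.3) = 0.003296 K/W
R_cav   = 0.155/(0.0372×0.92×13.3) = 0.3405 K/W
1/R_core = 1/R_stud + 1/R_cav → R_core = 0.003264 K/W
R_outer = 0.024/(0.781×13.3) = 0.002311 K/W
R_total = 0.0151 K/W
Q = ΔT/R_total = 18/0.0151

Q ≈ 1190 W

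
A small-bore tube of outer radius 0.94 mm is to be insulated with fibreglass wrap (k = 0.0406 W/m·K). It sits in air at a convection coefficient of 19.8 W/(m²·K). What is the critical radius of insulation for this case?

For a cylinder r_cr = k/h = 0.0406/19.8
r_cr = 2.05 mm; since the bare radius (0.94 mm) is below r_cr, adding a thin layer of insulation will *increase* heat loss.

r_cr ≈ 2.05 mm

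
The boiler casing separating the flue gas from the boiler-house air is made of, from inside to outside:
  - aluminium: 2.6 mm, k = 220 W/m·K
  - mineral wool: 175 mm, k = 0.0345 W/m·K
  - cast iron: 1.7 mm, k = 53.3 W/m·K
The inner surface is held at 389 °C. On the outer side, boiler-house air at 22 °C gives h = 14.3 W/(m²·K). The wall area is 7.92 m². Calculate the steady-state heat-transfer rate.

Using the resistance-network approach (series):
R_aluminium = L/(kA) = 0.0026/(220×7.92) = 1.492×10^-6 K/W
R_mineral wool = L/(kA) = 0.175/(0.0345×7.92) = 0.6405 K/W
R_cast iron = L/(kA) = 0.0017/(53.3×7.92) = 4.027×10^-6 K/W
R_outer film = 1/(h_o·A) = 1/(14.3×7.92) = 0.00883 K/W
R_total = 0.6493 K/W
Q = ΔT / R_total = 367 / 0.6493

Q ≈ 565 W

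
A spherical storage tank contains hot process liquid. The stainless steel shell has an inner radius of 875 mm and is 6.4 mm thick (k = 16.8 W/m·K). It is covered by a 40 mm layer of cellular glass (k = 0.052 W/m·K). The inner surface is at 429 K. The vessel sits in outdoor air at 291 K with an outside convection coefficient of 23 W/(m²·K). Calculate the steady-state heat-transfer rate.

For a spherical shell R = (1/r₁ − 1/r₂)/(4πk); film R = 1/(h·4πr²). In series:
R_stainless steel shell = (1/0.875 − 1/0.8814)/(4π×16.8) = 3.931×10^-5 K/W
R_cellular glass = (1/0.8814 − 1/0.9214)/(4π×0.052) = 0.07537 K/W
R_outer film = 1/(h·4πr_o²) = 1/(23×4π×0.9214²) = 0.004075 K/W
R_total = 0.07949 K/W
Q = ΔT/R_total = 138/0.07949

Q ≈ 1740 W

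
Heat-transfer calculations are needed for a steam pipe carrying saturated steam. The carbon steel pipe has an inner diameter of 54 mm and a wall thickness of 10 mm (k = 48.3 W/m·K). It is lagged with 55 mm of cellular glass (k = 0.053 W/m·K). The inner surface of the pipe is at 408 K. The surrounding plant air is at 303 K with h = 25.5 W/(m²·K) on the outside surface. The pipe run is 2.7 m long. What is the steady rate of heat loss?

Per-layer cylindrical resistances, series-summed:
R_carbon steel pipe wall = ln(37/27)/(2π×48.3×2.7) = 3.845×10^-4 K/W
R_cellular glass = ln(92/37)/(2π×0.053×2.7) = 1.013 K/W
R_outer film = 1/(h_o·2πr_oL) = 1/(25.5×2π×0.092×2.7) = 0.02513 K/W
R_total = 1.039 K/W
Q = ΔT/R_total = 105/1.039

Q ≈ 101 W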